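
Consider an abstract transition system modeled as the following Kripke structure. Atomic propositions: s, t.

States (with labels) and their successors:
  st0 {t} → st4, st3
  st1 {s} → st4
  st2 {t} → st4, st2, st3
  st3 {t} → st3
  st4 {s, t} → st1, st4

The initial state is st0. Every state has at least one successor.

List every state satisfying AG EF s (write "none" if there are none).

{st1, st4}

States satisfying EF s: {st0, st1, st2, st4}.
States satisfying AG EF s: {st1, st4}.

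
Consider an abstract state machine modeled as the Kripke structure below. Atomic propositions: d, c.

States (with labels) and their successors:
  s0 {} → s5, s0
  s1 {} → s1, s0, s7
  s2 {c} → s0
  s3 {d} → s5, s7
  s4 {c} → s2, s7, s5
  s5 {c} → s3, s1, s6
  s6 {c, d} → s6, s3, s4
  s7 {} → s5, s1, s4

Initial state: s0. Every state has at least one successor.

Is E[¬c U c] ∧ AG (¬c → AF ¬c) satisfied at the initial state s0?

States satisfying ¬c: {s0, s1, s3, s7}.
States satisfying c: {s2, s4, s5, s6}.
States satisfying E[¬c U c]: {s0, s1, s2, s3, s4, s5, s6, s7}.
States satisfying ¬c → AF ¬c: {s0, s1, s2, s3, s4, s5, s6, s7}.
States satisfying AG (¬c → AF ¬c): {s0, s1, s2, s3, s4, s5, s6, s7}.
States satisfying E[¬c U c] ∧ AG (¬c → AF ¬c): {s0, s1, s2, s3, s4, s5, s6, s7}.
s0 ∈ Sat(E[¬c U c] ∧ AG (¬c → AF ¬c)).

Satisfied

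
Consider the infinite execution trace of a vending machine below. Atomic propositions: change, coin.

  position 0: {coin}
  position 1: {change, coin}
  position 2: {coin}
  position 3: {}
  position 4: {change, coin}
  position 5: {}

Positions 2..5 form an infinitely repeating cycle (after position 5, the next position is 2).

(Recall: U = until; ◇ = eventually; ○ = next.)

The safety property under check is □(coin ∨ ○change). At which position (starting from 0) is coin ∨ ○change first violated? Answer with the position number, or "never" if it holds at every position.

5

Check coin ∨ ○change at each position in order: 0 ✓, 1 ✓, 2 ✓, 3 ✓, 4 ✓.
At position 5 the labels are {} and the next position 2 has {coin}, so coin ∨ ○change is false there. This is the first violation.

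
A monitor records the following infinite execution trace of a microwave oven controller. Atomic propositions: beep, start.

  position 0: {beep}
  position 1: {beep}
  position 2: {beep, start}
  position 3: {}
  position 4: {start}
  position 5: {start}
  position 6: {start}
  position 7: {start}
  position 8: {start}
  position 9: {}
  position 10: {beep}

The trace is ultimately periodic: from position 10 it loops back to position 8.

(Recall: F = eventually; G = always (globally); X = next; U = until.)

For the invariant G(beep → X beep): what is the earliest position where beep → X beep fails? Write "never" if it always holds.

2

Check beep → X beep at each position in order: 0 ✓, 1 ✓.
At position 2 the labels are {beep, start} and the next position 3 has {}, so beep → X beep is false there. This is the first violation.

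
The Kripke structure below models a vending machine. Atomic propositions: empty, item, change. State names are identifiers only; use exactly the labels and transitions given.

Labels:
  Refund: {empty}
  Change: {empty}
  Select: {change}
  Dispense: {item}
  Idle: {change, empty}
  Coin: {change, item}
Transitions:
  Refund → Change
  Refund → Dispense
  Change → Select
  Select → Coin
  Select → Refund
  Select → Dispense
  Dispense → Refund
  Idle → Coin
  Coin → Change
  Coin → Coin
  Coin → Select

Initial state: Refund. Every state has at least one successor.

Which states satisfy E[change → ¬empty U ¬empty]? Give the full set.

{Refund, Change, Select, Dispense, Coin}

States satisfying change → ¬empty: {Refund, Change, Select, Dispense, Coin}.
States satisfying ¬empty: {Select, Dispense, Coin}.
States satisfying E[change → ¬empty U ¬empty]: {Refund, Change, Select, Dispense, Coin}.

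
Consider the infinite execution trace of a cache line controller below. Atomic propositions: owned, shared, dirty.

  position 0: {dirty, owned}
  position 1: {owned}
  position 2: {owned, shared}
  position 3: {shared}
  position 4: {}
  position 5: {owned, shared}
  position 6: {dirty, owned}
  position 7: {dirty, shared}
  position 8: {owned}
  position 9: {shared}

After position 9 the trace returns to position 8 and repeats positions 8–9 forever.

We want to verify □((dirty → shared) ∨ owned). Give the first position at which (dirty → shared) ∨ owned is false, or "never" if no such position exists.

never

(dirty → shared) ∨ owned holds at every position 0..9, and those are all the positions the trace ever visits, so the invariant □((dirty → shared) ∨ owned) is never violated.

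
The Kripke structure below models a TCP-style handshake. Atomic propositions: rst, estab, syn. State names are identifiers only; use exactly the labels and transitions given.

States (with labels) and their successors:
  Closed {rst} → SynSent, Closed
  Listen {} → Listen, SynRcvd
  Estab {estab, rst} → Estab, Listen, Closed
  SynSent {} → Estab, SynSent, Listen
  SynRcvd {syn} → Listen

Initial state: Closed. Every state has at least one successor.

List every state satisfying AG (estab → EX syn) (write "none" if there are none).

States satisfying estab → EX syn: {Closed, Listen, SynSent, SynRcvd}.
States satisfying AG (estab → EX syn): {Listen, SynRcvd}.

{Listen, SynRcvd}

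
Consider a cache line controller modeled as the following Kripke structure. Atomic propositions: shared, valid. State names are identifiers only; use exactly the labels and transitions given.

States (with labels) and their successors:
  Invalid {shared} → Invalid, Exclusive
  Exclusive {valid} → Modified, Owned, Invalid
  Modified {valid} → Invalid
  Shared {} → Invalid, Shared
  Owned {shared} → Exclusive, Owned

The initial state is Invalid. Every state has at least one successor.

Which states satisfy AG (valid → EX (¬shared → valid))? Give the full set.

States satisfying valid → EX (¬shared → valid): {Invalid, Exclusive, Modified, Shared, Owned}.
States satisfying AG (valid → EX (¬shared → valid)): {Invalid, Exclusive, Modified, Shared, Owned}.

{Invalid, Exclusive, Modified, Shared, Owned}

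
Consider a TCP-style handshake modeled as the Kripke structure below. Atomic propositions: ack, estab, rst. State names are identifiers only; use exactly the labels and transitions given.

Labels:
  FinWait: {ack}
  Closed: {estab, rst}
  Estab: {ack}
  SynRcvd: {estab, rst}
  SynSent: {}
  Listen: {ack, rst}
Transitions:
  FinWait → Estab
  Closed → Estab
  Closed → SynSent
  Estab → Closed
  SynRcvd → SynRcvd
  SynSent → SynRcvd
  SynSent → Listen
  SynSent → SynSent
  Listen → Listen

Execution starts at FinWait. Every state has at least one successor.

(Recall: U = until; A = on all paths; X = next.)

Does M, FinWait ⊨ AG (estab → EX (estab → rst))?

Satisfied

States satisfying estab → EX (estab → rst): {FinWait, Closed, Estab, SynRcvd, SynSent, Listen}.
States satisfying AG (estab → EX (estab → rst)): {FinWait, Closed, Estab, SynRcvd, SynSent, Listen}.
Every state reachable from FinWait satisfies estab → EX (estab → rst).
FinWait ∈ Sat(AG (estab → EX (estab → rst))).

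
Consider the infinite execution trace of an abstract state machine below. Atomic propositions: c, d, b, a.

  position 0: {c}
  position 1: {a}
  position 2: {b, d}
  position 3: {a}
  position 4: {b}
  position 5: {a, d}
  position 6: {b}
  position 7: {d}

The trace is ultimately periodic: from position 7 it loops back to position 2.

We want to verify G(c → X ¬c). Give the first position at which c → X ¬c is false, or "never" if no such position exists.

never

c → X ¬c holds at every position 0..7, and those are all the positions the trace ever visits, so the invariant G(c → X ¬c) is never violated.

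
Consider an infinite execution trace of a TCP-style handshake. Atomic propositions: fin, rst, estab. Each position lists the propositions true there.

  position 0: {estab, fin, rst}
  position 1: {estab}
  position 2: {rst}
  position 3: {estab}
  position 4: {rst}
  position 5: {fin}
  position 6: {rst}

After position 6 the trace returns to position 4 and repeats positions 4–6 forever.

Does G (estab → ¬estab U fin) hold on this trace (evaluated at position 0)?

estab → ¬estab U fin must hold at every position from 0 onward. It fails at position 1, so G (estab → ¬estab U fin) is false.
Positions where estab holds: 0, 1, 3.
Check ¬estab U fin at each: 0→ok, 1→fails, 3→fails.

No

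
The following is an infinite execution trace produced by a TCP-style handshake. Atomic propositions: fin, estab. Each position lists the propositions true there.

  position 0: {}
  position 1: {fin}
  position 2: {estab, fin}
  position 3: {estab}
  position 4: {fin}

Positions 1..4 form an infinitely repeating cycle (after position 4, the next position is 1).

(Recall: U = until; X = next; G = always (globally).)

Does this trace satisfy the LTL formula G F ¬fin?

Satisfied

F ¬fin holds at every position 0..4, and those are all positions ever visited, so G F ¬fin holds.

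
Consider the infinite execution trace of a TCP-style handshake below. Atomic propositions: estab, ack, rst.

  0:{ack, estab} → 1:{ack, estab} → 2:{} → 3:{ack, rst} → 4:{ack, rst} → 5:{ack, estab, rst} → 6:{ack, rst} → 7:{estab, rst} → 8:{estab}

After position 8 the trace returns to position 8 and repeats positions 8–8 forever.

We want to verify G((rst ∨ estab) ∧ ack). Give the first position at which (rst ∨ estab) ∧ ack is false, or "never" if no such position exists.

2

Check (rst ∨ estab) ∧ ack at each position in order: 0 ✓, 1 ✓.
At position 2 the labels are {}, so (rst ∨ estab) ∧ ack is false there. This is the first violation.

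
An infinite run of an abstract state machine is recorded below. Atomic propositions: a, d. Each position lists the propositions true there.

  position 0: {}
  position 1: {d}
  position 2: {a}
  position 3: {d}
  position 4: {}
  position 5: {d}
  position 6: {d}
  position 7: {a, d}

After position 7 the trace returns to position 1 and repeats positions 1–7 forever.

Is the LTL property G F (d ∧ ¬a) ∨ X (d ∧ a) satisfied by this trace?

F (d ∧ ¬a) holds at every position 0..7, and those are all positions ever visited, so G F (d ∧ ¬a) holds.
The position after 0 is 1; d ∧ a is false there.
At position 0: G F (d ∧ ¬a) is true; X (d ∧ a) is false; so G F (d ∧ ¬a) ∨ X (d ∧ a) is true.

Yes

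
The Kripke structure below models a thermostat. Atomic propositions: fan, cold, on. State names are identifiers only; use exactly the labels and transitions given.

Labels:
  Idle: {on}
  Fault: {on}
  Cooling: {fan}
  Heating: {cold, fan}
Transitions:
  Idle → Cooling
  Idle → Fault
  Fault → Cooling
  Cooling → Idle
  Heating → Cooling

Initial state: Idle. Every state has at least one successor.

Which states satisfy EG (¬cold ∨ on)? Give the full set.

{Idle, Fault, Cooling}

States satisfying ¬cold ∨ on: {Idle, Fault, Cooling}.
States satisfying EG (¬cold ∨ on): {Idle, Fault, Cooling}.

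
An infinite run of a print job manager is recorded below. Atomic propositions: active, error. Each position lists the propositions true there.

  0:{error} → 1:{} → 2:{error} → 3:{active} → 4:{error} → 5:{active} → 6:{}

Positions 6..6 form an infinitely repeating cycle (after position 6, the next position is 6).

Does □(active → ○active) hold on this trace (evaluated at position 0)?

Does not hold

active → ○active must hold at every position from 0 onward. It fails at position 3, so □(active → ○active) is false.
Positions where active holds: 3, 5.
Check ○active at each: 3→fails, 5→fails.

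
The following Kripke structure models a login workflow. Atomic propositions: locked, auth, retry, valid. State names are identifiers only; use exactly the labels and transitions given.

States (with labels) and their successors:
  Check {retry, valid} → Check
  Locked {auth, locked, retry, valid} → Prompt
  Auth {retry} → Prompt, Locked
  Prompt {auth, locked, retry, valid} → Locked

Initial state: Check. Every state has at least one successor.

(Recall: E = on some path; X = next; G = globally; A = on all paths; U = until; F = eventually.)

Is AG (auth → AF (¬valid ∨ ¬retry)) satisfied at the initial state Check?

States satisfying auth → AF (¬valid ∨ ¬retry): {Check, Auth}.
States satisfying AG (auth → AF (¬valid ∨ ¬retry)): {Check}.
Every state reachable from Check satisfies auth → AF (¬valid ∨ ¬retry).
Check ∈ Sat(AG (auth → AF (¬valid ∨ ¬retry))).

Holds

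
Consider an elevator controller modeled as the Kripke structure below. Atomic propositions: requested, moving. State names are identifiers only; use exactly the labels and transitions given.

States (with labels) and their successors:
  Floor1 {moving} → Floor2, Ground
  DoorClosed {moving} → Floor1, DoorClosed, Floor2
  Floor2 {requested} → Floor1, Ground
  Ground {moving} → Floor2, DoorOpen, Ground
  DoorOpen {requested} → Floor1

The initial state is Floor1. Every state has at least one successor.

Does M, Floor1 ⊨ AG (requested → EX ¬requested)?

Holds

States satisfying requested → EX ¬requested: {Floor1, DoorClosed, Floor2, Ground, DoorOpen}.
States satisfying AG (requested → EX ¬requested): {Floor1, DoorClosed, Floor2, Ground, DoorOpen}.
Every state reachable from Floor1 satisfies requested → EX ¬requested.
Floor1 ∈ Sat(AG (requested → EX ¬requested)).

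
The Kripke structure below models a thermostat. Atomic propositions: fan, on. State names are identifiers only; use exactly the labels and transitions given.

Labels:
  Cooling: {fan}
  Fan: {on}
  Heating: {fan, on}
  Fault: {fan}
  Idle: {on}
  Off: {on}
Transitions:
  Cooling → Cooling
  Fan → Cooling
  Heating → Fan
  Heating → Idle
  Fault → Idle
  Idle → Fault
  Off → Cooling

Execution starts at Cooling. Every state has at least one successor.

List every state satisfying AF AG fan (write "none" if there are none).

{Cooling, Fan, Off}

States satisfying AG fan: {Cooling}.
States satisfying AF AG fan: {Cooling, Fan, Off}.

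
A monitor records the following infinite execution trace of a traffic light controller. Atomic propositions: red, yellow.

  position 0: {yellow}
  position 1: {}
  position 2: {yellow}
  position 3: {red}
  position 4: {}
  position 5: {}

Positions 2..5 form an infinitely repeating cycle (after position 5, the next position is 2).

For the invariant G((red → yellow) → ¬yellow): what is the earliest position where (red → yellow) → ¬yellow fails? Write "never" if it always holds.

0

At position 0 the labels are {yellow}, so (red → yellow) → ¬yellow is false there. This is the first violation.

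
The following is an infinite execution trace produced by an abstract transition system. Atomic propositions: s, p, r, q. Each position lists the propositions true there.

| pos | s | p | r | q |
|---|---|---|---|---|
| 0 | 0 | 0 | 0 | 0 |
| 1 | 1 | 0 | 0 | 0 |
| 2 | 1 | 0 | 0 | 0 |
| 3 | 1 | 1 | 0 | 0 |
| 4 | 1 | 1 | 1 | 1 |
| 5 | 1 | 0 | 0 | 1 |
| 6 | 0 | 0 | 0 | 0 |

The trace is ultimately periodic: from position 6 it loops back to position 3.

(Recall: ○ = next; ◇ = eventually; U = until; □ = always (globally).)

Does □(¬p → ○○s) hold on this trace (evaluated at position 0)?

Satisfied

¬p → ○○s holds at every position 0..6, and those are all positions ever visited, so □(¬p → ○○s) holds.
Positions where ¬p holds: 0, 1, 2, 5, 6.
Check ○○s at each: 0→ok, 1→ok, 2→ok, 5→ok, 6→ok.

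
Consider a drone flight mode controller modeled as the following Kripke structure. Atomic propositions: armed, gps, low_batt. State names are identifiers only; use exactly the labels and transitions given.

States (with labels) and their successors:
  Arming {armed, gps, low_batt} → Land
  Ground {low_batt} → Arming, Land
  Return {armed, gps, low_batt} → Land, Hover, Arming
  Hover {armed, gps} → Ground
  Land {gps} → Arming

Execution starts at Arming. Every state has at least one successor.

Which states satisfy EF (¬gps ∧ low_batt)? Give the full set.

{Ground, Return, Hover}

States satisfying ¬gps ∧ low_batt: {Ground}.
States satisfying EF (¬gps ∧ low_batt): {Ground, Return, Hover}.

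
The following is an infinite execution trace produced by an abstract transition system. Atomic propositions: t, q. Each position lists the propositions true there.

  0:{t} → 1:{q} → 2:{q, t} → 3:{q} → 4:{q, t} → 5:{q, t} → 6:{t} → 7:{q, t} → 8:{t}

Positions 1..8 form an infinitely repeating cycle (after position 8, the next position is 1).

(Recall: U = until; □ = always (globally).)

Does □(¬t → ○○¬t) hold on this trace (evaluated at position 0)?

No

¬t → ○○¬t must hold at every position from 0 onward. It fails at position 3, so □(¬t → ○○¬t) is false.
Positions where ¬t holds: 1, 3.
Check ○○¬t at each: 1→ok, 3→fails.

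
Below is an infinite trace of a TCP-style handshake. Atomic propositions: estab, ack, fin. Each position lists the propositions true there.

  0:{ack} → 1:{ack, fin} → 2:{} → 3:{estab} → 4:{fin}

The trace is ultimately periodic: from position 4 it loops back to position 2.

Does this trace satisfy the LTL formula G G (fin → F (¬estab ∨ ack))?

G (fin → F (¬estab ∨ ack)) holds at every position 0..4, and those are all positions ever visited, so G G (fin → F (¬estab ∨ ack)) holds.

Satisfied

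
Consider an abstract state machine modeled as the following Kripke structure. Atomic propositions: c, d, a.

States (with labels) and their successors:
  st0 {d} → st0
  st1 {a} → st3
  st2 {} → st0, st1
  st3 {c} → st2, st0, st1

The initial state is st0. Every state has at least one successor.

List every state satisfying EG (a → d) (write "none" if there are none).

{st0, st2, st3}

States satisfying a → d: {st0, st2, st3}.
States satisfying EG (a → d): {st0, st2, st3}.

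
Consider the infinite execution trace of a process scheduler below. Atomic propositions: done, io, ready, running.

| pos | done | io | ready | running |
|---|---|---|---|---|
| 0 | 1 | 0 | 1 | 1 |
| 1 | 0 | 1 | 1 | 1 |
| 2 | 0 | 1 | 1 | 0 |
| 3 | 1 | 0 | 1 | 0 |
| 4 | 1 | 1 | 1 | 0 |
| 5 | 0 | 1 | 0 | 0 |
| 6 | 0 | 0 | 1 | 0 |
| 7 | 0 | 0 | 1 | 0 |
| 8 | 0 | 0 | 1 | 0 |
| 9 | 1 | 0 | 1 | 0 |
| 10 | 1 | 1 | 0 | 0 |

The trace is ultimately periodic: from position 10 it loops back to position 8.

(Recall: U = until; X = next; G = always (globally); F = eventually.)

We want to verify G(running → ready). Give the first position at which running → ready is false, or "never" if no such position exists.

running → ready holds at every position 0..10, and those are all the positions the trace ever visits, so the invariant G(running → ready) is never violated.

never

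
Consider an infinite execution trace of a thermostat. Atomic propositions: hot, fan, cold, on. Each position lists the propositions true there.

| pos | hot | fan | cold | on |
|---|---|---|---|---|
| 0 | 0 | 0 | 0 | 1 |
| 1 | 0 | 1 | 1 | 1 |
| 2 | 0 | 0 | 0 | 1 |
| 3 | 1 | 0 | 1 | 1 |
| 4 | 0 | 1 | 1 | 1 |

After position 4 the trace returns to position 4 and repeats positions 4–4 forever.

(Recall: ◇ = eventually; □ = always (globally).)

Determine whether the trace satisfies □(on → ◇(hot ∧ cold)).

on → ◇(hot ∧ cold) must hold at every position from 0 onward. It fails at position 4, so □(on → ◇(hot ∧ cold)) is false.
Positions where on holds: 0, 1, 2, 3, 4.
Check ◇(hot ∧ cold) at each: 0→ok, 1→ok, 2→ok, 3→ok, 4→fails.

Does not hold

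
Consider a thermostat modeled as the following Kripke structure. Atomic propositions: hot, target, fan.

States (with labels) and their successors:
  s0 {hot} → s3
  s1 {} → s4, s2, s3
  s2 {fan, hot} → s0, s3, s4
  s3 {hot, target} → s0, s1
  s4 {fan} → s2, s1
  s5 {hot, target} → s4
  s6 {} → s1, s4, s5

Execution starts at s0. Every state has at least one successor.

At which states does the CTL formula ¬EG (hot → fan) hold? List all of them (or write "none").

{s0, s3, s5}

States satisfying hot → fan: {s1, s2, s4, s6}.
States satisfying EG (hot → fan): {s1, s2, s4, s6}.
States satisfying ¬EG (hot → fan): {s0, s3, s5}.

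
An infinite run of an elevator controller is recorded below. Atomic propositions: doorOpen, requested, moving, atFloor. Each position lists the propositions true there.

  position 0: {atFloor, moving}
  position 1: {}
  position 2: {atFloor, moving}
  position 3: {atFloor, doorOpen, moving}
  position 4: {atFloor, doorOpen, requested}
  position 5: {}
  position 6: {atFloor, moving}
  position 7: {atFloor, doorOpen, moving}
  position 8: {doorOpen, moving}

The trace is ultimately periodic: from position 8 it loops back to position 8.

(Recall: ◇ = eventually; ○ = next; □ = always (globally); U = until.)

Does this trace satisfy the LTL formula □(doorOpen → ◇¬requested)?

doorOpen → ◇¬requested holds at every position 0..8, and those are all positions ever visited, so □(doorOpen → ◇¬requested) holds.
Positions where doorOpen holds: 3, 4, 7, 8.
Check ◇¬requested at each: 3→ok, 4→ok, 7→ok, 8→ok.

Yes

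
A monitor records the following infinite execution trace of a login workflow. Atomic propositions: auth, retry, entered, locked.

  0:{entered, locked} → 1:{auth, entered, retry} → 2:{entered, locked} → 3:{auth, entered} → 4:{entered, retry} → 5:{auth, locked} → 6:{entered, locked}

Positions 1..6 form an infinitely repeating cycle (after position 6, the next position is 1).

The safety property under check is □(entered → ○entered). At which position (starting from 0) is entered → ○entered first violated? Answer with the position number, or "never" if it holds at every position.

Check entered → ○entered at each position in order: 0 ✓, 1 ✓, 2 ✓, 3 ✓.
At position 4 the labels are {entered, retry} and the next position 5 has {auth, locked}, so entered → ○entered is false there. This is the first violation.

4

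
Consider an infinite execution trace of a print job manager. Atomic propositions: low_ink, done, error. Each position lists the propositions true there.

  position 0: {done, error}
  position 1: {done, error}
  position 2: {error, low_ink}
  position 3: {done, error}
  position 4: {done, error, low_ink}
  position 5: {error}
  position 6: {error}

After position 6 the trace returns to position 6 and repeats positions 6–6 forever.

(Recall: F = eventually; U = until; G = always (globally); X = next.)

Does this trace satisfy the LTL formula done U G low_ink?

Walking from position 0: at position 2, G low_ink has not yet held and done fails, so done U G low_ink is false.

Violated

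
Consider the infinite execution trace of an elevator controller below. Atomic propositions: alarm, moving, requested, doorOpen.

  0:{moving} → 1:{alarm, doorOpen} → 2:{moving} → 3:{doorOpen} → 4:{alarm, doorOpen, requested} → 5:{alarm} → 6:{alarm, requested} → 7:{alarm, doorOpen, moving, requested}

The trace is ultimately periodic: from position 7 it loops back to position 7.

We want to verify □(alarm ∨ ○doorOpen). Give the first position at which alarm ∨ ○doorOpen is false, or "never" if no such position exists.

alarm ∨ ○doorOpen holds at every position 0..7, and those are all the positions the trace ever visits, so the invariant □(alarm ∨ ○doorOpen) is never violated.

never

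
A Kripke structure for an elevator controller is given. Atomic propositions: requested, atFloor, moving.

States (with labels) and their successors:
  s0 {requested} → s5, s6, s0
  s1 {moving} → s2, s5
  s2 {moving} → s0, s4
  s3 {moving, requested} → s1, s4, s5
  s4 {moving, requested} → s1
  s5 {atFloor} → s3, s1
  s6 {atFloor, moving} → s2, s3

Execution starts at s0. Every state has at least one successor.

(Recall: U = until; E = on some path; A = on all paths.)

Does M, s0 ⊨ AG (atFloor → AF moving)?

States satisfying atFloor → AF moving: {s0, s1, s2, s3, s4, s5, s6}.
States satisfying AG (atFloor → AF moving): {s0, s1, s2, s3, s4, s5, s6}.
Every state reachable from s0 satisfies atFloor → AF moving.
s0 ∈ Sat(AG (atFloor → AF moving)).

Yes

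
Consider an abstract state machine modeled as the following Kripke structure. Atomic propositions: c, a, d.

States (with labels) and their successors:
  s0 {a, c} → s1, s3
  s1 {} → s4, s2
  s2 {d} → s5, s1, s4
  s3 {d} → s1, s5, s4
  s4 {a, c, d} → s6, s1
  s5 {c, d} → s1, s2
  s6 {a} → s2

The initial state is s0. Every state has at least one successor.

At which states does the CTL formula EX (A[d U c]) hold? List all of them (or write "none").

States satisfying A[d U c]: {s0, s4, s5}.
States satisfying EX (A[d U c]): {s1, s2, s3}.

{s1, s2, s3}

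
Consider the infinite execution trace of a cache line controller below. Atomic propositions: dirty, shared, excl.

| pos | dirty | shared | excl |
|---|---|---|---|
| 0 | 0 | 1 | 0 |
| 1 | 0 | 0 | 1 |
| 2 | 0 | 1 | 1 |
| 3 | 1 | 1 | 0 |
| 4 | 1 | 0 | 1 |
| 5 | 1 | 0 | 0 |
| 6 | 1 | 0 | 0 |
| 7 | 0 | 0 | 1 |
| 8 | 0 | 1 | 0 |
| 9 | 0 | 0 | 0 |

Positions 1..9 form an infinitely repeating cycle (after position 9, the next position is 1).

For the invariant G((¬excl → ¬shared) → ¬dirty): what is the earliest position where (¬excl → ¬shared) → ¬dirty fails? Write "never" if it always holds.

Check (¬excl → ¬shared) → ¬dirty at each position in order: 0 ✓, 1 ✓, 2 ✓, 3 ✓.
At position 4 the labels are {dirty, excl}, so (¬excl → ¬shared) → ¬dirty is false there. This is the first violation.

4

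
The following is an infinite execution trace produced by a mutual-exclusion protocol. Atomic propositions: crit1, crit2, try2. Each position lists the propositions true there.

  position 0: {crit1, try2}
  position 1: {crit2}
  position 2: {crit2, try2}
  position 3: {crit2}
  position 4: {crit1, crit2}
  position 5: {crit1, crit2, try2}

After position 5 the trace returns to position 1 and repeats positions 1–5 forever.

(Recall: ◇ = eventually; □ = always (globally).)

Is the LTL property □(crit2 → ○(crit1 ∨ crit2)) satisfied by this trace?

crit2 → ○(crit1 ∨ crit2) holds at every position 0..5, and those are all positions ever visited, so □(crit2 → ○(crit1 ∨ crit2)) holds.
Positions where crit2 holds: 1, 2, 3, 4, 5.
Check ○(crit1 ∨ crit2) at each: 1→ok, 2→ok, 3→ok, 4→ok, 5→ok.

Yes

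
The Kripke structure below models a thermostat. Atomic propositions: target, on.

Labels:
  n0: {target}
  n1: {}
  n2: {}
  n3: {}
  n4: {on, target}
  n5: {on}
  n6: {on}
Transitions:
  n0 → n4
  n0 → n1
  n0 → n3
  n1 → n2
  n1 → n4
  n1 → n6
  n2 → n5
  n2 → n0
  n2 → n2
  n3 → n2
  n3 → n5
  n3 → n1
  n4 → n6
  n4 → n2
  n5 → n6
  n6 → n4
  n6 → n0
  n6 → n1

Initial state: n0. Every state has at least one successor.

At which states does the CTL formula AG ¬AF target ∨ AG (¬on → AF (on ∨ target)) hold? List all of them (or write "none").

States satisfying ¬AF target: {n1, n2, n3, n5, n6}.
States satisfying AG ¬AF target: ∅.
States satisfying ¬on → AF (on ∨ target): {n0, n4, n5, n6}.
States satisfying AG (¬on → AF (on ∨ target)): ∅.
States satisfying AG ¬AF target ∨ AG (¬on → AF (on ∨ target)): ∅.

none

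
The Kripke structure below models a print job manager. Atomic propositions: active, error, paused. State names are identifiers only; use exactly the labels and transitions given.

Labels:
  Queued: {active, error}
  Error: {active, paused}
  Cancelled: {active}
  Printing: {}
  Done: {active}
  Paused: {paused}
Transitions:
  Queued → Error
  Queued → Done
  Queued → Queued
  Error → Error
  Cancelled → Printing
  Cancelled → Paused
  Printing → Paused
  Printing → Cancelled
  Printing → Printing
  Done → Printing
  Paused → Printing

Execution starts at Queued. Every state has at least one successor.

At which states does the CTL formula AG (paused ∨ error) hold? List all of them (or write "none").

{Error}

States satisfying paused ∨ error: {Queued, Error, Paused}.
States satisfying AG (paused ∨ error): {Error}.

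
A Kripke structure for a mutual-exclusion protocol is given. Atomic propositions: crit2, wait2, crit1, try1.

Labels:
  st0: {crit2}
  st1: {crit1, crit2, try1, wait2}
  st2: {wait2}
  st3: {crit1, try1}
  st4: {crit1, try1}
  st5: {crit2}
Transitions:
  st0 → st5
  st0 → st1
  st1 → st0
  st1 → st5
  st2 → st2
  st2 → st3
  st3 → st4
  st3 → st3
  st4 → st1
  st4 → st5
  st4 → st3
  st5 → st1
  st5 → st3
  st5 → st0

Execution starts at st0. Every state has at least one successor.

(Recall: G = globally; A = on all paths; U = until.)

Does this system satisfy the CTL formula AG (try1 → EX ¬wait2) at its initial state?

States satisfying try1 → EX ¬wait2: {st0, st1, st2, st3, st4, st5}.
States satisfying AG (try1 → EX ¬wait2): {st0, st1, st2, st3, st4, st5}.
Every state reachable from st0 satisfies try1 → EX ¬wait2.
st0 ∈ Sat(AG (try1 → EX ¬wait2)).

Holds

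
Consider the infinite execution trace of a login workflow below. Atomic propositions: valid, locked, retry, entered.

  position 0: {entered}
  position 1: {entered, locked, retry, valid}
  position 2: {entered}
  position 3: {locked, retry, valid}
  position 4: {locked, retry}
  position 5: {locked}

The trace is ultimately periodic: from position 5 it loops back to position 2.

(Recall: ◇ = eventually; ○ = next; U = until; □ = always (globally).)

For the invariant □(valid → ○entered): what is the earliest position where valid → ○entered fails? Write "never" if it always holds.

Check valid → ○entered at each position in order: 0 ✓, 1 ✓, 2 ✓.
At position 3 the labels are {locked, retry, valid} and the next position 4 has {locked, retry}, so valid → ○entered is false there. This is the first violation.

3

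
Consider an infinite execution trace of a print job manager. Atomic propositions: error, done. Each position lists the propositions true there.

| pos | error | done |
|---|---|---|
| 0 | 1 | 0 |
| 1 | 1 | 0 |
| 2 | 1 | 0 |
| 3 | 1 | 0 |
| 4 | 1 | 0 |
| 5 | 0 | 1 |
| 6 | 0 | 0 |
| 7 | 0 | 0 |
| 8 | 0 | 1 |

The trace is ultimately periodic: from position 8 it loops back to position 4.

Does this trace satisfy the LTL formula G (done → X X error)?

Does not hold

done → X X error must hold at every position from 0 onward. It fails at position 5, so G (done → X X error) is false.
Positions where done holds: 5, 8.
Check X X error at each: 5→fails, 8→fails.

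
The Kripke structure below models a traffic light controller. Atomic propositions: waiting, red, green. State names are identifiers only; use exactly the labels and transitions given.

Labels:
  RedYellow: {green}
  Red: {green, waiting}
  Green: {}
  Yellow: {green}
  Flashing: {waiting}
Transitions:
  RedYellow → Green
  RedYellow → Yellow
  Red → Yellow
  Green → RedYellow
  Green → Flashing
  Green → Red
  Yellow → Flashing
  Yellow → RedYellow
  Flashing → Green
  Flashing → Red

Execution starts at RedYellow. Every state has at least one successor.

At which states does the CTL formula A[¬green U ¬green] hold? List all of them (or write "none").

States satisfying ¬green: {Green, Flashing}.
States satisfying A[¬green U ¬green]: {Green, Flashing}.

{Green, Flashing}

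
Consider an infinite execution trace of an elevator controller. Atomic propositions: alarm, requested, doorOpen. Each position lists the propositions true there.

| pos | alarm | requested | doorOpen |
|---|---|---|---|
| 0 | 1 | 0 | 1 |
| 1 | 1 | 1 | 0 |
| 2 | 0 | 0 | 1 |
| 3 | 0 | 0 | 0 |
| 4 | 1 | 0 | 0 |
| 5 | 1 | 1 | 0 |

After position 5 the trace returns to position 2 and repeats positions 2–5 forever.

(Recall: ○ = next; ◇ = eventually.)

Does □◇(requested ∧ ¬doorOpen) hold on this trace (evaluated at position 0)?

◇(requested ∧ ¬doorOpen) holds at every position 0..5, and those are all positions ever visited, so □◇(requested ∧ ¬doorOpen) holds.

Holds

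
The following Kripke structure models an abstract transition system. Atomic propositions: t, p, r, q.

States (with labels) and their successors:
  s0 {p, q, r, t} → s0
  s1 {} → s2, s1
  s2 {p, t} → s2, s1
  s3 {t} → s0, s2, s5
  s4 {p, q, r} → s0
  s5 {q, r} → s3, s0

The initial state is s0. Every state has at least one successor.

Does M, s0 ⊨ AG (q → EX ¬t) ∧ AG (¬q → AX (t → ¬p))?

States satisfying q → EX ¬t: {s1, s2, s3}.
States satisfying AG (q → EX ¬t): {s1, s2}.
States satisfying ¬q → AX (t → ¬p): {s0, s4, s5}.
States satisfying AG (¬q → AX (t → ¬p)): {s0, s4}.
States satisfying AG (q → EX ¬t) ∧ AG (¬q → AX (t → ¬p)): ∅.
s0 ∉ Sat(AG (q → EX ¬t) ∧ AG (¬q → AX (t → ¬p))).

Violated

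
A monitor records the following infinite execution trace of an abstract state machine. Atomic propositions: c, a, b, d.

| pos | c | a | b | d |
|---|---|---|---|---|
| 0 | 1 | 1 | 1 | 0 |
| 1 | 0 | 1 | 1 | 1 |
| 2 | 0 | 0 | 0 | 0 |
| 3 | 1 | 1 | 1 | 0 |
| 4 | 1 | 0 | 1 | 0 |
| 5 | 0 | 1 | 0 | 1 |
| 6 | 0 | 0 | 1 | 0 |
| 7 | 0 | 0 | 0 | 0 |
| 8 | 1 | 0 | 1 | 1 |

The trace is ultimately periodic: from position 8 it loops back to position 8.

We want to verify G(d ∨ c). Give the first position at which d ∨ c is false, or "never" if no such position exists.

Check d ∨ c at each position in order: 0 ✓, 1 ✓.
At position 2 the labels are {}, so d ∨ c is false there. This is the first violation.

2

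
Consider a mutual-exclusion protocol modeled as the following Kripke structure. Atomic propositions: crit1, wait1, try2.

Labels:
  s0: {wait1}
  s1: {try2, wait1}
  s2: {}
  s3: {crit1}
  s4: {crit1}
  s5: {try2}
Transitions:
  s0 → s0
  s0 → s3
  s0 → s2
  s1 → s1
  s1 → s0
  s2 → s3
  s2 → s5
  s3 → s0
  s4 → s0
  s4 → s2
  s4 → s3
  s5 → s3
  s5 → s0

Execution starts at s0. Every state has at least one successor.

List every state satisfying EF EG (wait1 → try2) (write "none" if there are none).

States satisfying EG (wait1 → try2): {s1}.
States satisfying EF EG (wait1 → try2): {s1}.

{s1}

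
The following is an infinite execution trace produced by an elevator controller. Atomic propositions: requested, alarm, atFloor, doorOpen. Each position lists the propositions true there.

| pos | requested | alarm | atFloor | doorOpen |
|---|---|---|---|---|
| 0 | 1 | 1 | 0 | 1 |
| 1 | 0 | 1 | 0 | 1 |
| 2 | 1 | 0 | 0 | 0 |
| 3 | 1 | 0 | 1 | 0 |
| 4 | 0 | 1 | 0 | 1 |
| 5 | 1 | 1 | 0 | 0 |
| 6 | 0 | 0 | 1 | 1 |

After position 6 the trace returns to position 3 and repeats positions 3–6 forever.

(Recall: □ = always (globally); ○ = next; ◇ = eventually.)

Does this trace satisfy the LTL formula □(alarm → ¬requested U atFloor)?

No

alarm → ¬requested U atFloor must hold at every position from 0 onward. It fails at position 0, so □(alarm → ¬requested U atFloor) is false.
Positions where alarm holds: 0, 1, 4, 5.
Check ¬requested U atFloor at each: 0→fails, 1→fails, 4→fails, 5→fails.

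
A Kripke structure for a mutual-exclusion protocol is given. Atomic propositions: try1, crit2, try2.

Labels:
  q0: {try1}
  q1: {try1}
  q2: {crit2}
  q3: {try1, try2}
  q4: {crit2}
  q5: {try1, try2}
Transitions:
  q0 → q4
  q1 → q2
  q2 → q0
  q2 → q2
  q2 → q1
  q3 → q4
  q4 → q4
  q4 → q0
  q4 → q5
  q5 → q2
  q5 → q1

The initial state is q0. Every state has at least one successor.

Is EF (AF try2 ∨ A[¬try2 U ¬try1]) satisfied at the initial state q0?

Holds

States satisfying AF try2 ∨ A[¬try2 U ¬try1]: {q0, q1, q2, q3, q4, q5}.
States satisfying EF (AF try2 ∨ A[¬try2 U ¬try1]): {q0, q1, q2, q3, q4, q5}.
Some path from q0 reaches a state where AF try2 ∨ A[¬try2 U ¬try1] holds.
q0 ∈ Sat(EF (AF try2 ∨ A[¬try2 U ¬try1])).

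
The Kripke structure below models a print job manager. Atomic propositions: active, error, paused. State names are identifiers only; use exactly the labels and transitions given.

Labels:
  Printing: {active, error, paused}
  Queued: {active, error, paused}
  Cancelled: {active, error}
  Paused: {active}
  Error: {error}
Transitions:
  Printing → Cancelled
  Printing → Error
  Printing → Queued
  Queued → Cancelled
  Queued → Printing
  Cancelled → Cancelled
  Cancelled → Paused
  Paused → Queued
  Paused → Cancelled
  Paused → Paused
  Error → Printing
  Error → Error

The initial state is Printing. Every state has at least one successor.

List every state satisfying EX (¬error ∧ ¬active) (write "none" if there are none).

none

States satisfying ¬error ∧ ¬active: ∅.
States satisfying EX (¬error ∧ ¬active): ∅.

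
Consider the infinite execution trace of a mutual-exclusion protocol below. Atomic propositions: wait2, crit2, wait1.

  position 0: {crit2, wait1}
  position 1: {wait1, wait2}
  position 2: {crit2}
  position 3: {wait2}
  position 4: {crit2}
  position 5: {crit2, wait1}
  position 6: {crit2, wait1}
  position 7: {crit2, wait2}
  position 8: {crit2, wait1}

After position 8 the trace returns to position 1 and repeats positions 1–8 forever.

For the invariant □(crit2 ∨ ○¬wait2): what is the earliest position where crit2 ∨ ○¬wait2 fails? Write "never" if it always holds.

never

crit2 ∨ ○¬wait2 holds at every position 0..8, and those are all the positions the trace ever visits, so the invariant □(crit2 ∨ ○¬wait2) is never violated.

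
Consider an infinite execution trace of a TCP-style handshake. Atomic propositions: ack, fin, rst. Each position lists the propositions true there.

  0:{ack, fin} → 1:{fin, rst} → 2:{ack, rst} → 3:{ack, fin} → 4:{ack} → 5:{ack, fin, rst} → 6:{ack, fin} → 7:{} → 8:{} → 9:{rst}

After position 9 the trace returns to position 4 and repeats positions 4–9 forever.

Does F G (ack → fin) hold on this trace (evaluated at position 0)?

G (ack → fin) is false at every position 0..9, so it never becomes true and F G (ack → fin) fails.

Does not hold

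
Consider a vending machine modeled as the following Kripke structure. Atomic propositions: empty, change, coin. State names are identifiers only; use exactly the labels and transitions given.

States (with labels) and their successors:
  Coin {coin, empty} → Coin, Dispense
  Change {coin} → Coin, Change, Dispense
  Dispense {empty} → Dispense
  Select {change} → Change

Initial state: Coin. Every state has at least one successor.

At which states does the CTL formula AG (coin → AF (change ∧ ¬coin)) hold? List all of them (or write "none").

{Dispense}

States satisfying coin → AF (change ∧ ¬coin): {Dispense, Select}.
States satisfying AG (coin → AF (change ∧ ¬coin)): {Dispense}.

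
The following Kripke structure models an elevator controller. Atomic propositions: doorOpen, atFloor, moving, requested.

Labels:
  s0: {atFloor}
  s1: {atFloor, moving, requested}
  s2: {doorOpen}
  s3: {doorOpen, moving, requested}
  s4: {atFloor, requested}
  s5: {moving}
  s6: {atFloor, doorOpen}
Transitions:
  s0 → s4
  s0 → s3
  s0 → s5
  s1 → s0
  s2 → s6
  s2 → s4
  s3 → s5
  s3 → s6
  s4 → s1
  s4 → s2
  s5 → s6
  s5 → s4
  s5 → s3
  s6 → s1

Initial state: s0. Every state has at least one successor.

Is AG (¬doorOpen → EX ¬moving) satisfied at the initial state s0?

Yes

States satisfying ¬doorOpen → EX ¬moving: {s0, s1, s2, s3, s4, s5, s6}.
States satisfying AG (¬doorOpen → EX ¬moving): {s0, s1, s2, s3, s4, s5, s6}.
Every state reachable from s0 satisfies ¬doorOpen → EX ¬moving.
s0 ∈ Sat(AG (¬doorOpen → EX ¬moving)).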